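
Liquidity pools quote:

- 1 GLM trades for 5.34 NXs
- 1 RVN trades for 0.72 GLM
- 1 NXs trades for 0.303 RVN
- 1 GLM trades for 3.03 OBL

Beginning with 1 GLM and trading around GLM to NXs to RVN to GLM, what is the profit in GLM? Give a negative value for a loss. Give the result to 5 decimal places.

1 GLM × 5.34 = 5.34 NXs
5.34 NXs × 0.303 = 1.61802 RVN
1.61802 RVN × 0.72 = 1.1649744 GLM
Net change: 1.1649744 − 1 = 0.1649744 GLM

0.16497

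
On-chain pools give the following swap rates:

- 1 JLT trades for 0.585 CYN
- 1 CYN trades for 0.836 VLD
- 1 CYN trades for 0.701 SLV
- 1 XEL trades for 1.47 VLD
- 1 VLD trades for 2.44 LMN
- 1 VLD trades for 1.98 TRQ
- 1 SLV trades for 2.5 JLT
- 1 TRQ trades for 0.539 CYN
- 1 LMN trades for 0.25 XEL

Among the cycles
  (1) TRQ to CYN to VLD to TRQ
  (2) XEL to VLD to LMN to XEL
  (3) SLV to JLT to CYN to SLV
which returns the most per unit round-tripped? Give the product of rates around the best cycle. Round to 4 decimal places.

(1) 0.539 × 0.836 × 1.98 = 0.89220
(2) 1.47 × 2.44 × 0.25 = 0.89670
(3) 2.5 × 0.585 × 0.701 = 1.02521
Highest is cycle (3) at 1.0252 (>1, arbitrage).

1.0252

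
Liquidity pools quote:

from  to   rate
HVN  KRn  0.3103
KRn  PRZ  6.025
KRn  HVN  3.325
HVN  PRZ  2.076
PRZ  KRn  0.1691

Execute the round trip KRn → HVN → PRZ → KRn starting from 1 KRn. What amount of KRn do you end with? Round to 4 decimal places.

1.1672

1 KRn × 3.325 = 3.325 HVN
3.325 HVN × 2.076 = 6.9027 PRZ
6.9027 PRZ × 0.1691 = 1.16724657 KRn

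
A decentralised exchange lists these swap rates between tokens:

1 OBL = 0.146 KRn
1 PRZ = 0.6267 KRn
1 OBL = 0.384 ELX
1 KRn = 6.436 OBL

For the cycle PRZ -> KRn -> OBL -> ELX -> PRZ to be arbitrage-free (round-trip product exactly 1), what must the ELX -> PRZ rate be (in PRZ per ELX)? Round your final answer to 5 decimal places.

Known legs of the cycle: 0.6267 × 6.436 × 0.384 = 1.5488414208
For no arbitrage the full-cycle product must be 1, so the missing rate is 1 / 1.5488414208 ≈ 0.6456439.

0.64564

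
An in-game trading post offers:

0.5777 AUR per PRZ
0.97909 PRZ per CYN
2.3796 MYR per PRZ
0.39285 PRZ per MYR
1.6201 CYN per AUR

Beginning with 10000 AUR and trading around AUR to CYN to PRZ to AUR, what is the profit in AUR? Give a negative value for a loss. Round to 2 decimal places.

-836.39

10000 AUR × 1.6201 = 16201 CYN
16201 CYN × 0.97909 = 15862.23709 PRZ
15862.23709 PRZ × 0.5777 = 9163.614366893 AUR
Net change: 9163.614366893 − 10000 = -836.385633107 AUR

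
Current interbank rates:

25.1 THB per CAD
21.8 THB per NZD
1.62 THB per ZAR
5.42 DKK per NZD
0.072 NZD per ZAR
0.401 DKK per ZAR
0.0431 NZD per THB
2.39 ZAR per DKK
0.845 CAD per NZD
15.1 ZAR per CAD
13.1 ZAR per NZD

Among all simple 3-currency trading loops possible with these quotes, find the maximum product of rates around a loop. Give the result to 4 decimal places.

NZD→DKK→ZAR→NZD: 5.42 × 2.39 × 0.072 = 0.93267
CAD→ZAR→NZD→CAD: 15.1 × 0.072 × 0.845 = 0.91868
THB→NZD→ZAR→THB: 0.0431 × 13.1 × 1.62 = 0.91467
CAD→THB→NZD→CAD: 25.1 × 0.0431 × 0.845 = 0.91413
Maximum is NZD→DKK→ZAR→NZD at 0.9327; no arbitrage — every cycle loses value.

0.9327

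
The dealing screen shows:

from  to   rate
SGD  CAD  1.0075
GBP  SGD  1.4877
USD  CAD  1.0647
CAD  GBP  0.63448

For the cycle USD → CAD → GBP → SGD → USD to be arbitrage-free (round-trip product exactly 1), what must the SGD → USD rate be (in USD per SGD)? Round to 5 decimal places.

Known legs of the cycle: 1.0647 × 0.63448 × 1.4877 = 1.0049872544712
For no arbitrage the full-cycle product must be 1, so the missing rate is 1 / 1.0049872544712 ≈ 0.9950375.

0.99504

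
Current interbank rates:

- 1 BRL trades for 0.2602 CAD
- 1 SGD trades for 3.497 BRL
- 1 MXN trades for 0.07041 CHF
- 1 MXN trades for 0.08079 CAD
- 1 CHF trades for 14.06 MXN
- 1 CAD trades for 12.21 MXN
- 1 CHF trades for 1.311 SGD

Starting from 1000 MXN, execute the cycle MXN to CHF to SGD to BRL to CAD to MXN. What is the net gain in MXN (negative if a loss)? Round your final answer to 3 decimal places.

1000 MXN × 0.07041 = 70.41 CHF
70.41 CHF × 1.311 = 92.30751 SGD
92.30751 SGD × 3.497 = 322.79936247 BRL
322.79936247 BRL × 0.2602 = 83.992394114694 CAD
83.992394114694 CAD × 12.21 = 1025.54713214041374 MXN
Net change: 1025.54713214041374 − 1000 = 25.54713214041374 MXN

25.547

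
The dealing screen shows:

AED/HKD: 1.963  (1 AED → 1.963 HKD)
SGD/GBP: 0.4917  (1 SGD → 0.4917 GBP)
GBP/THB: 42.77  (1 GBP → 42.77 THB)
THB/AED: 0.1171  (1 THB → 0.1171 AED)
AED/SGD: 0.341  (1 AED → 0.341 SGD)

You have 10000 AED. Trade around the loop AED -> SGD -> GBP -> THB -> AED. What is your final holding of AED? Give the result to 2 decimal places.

10000 AED × 0.341 = 3410 SGD
3410 SGD × 0.4917 = 1676.697 GBP
1676.697 GBP × 42.77 = 71712.33069 THB
71712.33069 THB × 0.1171 = 8397.513923799 AED

8397.51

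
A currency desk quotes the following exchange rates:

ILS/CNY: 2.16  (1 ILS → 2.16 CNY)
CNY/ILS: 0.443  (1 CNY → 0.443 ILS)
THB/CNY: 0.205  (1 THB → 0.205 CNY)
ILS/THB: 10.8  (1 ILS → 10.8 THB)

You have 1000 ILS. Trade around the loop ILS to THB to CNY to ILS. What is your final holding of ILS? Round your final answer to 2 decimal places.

980.80

1000 ILS × 10.8 = 10800 THB
10800 THB × 0.205 = 2214 CNY
2214 CNY × 0.443 = 980.802 ILS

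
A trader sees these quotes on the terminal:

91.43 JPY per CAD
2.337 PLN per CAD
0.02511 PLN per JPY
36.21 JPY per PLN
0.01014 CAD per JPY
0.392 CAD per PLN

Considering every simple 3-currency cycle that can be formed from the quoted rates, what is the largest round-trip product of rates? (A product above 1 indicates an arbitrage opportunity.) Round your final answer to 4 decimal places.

PLN→CAD→JPY→PLN: 0.392 × 91.43 × 0.02511 = 0.89996
PLN→JPY→CAD→PLN: 36.21 × 0.01014 × 2.337 = 0.85807
Maximum is PLN→CAD→JPY→PLN at 0.9000; no arbitrage — every cycle loses value.

0.9000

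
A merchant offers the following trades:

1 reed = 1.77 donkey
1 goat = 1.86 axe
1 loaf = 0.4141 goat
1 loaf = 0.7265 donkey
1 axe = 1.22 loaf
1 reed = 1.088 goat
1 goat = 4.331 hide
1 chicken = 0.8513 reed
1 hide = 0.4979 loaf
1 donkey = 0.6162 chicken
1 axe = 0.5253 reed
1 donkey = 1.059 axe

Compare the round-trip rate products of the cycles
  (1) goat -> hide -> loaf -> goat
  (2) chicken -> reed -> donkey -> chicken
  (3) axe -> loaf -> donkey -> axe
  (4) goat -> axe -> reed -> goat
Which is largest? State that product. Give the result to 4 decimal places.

1.0630

(1) 4.331 × 0.4979 × 0.4141 = 0.89297
(2) 0.8513 × 1.77 × 0.6162 = 0.92849
(3) 1.22 × 0.7265 × 1.059 = 0.93862
(4) 1.86 × 0.5253 × 1.088 = 1.06304
Highest is cycle (4) at 1.0630 (>1, arbitrage).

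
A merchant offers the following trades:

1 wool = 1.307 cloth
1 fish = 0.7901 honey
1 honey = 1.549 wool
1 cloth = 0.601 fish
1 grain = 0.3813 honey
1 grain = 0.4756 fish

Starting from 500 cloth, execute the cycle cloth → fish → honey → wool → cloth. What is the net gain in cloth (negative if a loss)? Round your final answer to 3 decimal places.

-19.323

500 cloth × 0.601 = 300.5 fish
300.5 fish × 0.7901 = 237.42505 honey
237.42505 honey × 1.549 = 367.77140245 wool
367.77140245 wool × 1.307 = 480.67722300215 cloth
Net change: 480.67722300215 − 500 = -19.32277699785 cloth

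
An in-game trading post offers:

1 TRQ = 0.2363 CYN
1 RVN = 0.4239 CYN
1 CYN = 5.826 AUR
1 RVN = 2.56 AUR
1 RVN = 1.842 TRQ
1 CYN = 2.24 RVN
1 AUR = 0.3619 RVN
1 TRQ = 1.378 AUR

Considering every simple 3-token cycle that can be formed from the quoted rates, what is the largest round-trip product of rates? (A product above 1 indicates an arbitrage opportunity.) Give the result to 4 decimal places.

0.9750

TRQ→CYN→RVN→TRQ: 0.2363 × 2.24 × 1.842 = 0.97499
TRQ→AUR→RVN→TRQ: 1.378 × 0.3619 × 1.842 = 0.91860
AUR→RVN→CYN→AUR: 0.3619 × 0.4239 × 5.826 = 0.89376
Maximum is TRQ→CYN→RVN→TRQ at 0.9750; no arbitrage — every cycle loses value.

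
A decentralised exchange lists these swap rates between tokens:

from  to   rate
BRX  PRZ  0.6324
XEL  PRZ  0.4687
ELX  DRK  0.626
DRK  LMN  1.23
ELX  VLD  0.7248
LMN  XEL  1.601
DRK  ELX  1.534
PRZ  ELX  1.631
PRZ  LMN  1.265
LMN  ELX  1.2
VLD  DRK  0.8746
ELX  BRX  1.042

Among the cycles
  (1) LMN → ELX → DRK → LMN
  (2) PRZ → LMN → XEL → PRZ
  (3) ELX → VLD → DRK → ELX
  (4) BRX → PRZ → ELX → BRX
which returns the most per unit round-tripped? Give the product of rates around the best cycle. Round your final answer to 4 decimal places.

(1) 1.2 × 0.626 × 1.23 = 0.92398
(2) 1.265 × 1.601 × 0.4687 = 0.94924
(3) 0.7248 × 0.8746 × 1.534 = 0.97242
(4) 0.6324 × 1.631 × 1.042 = 1.07477
Highest is cycle (4) at 1.0748 (>1, arbitrage).

1.0748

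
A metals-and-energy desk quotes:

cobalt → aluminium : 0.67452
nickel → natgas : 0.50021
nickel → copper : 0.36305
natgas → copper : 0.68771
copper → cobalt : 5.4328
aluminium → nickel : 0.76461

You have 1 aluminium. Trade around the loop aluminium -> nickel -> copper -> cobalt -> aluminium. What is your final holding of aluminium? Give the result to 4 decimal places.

1 aluminium × 0.76461 = 0.76461 nickel
0.76461 nickel × 0.36305 = 0.2775916605 copper
0.2775916605 copper × 5.4328 = 1.5080999731644 cobalt
1.5080999731644 cobalt × 0.67452 = 1.017243593898851088 aluminium

1.0172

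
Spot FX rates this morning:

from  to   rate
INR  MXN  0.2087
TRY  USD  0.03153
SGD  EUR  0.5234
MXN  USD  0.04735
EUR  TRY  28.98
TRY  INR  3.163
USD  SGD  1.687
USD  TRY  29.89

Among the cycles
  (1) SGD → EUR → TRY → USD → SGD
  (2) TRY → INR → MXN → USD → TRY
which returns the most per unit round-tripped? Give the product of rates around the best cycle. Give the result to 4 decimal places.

0.9343

(1) 0.5234 × 28.98 × 0.03153 × 1.687 = 0.80681
(2) 3.163 × 0.2087 × 0.04735 × 29.89 = 0.93426
Highest is cycle (2) at 0.9343 (≤1, no arbitrage).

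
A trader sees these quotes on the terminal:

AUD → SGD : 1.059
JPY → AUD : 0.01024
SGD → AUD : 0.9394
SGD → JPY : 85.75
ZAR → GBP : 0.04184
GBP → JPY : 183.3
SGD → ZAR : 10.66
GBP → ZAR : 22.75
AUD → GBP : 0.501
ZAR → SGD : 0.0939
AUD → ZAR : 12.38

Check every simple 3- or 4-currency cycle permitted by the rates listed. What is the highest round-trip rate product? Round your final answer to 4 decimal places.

1.0920

AUD→ZAR→SGD→AUD: 12.38 × 0.0939 × 0.9394 = 1.09204
JPY→AUD→ZAR→SGD→JPY: 0.01024 × 12.38 × 0.0939 × 85.75 = 1.02075
AUD→GBP→ZAR→SGD→AUD: 0.501 × 22.75 × 0.0939 × 0.9394 = 1.00539
JPY→AUD→ZAR→GBP→JPY: 0.01024 × 12.38 × 0.04184 × 183.3 = 0.97224
JPY→AUD→GBP→JPY: 0.01024 × 0.501 × 183.3 = 0.94037
JPY→AUD→SGD→JPY: 0.01024 × 1.059 × 85.75 = 0.92989
Maximum is AUD→ZAR→SGD→AUD at 1.0920; arbitrage exists.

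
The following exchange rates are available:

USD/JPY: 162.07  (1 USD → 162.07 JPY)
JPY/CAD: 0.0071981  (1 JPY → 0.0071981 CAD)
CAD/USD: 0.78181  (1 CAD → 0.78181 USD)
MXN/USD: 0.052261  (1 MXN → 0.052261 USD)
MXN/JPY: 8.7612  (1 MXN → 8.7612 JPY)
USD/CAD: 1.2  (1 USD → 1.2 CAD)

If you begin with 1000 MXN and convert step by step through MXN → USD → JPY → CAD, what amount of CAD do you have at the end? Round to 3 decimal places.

60.967

1000 MXN × 0.052261 = 52.261 USD
52.261 USD × 162.07 = 8469.94027 JPY
8469.94027 JPY × 0.0071981 = 60.967477057487 CAD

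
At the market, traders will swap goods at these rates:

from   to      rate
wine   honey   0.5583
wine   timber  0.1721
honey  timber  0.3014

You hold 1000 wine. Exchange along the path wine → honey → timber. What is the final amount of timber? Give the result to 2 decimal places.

1000 wine × 0.5583 = 558.3 honey
558.3 honey × 0.3014 = 168.27162 timber

168.27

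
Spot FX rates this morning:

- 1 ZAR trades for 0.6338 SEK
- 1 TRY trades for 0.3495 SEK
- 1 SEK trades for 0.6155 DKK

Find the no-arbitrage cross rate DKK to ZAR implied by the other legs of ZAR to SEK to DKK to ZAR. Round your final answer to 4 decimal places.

Known legs of the cycle: 0.6338 × 0.6155 = 0.3901039
For no arbitrage the full-cycle product must be 1, so the missing rate is 1 / 0.3901039 ≈ 2.563420.

2.5634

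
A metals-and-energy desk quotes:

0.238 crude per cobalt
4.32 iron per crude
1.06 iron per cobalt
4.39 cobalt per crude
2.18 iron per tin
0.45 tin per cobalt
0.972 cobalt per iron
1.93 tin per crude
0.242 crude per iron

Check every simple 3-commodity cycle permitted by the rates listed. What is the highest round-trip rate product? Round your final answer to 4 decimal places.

1.1261

cobalt→iron→crude→cobalt: 1.06 × 0.242 × 4.39 = 1.12612
crude→tin→iron→crude: 1.93 × 2.18 × 0.242 = 1.01819
cobalt→crude→iron→cobalt: 0.238 × 4.32 × 0.972 = 0.99937
cobalt→tin→iron→cobalt: 0.45 × 2.18 × 0.972 = 0.95353
Maximum is cobalt→iron→crude→cobalt at 1.1261; arbitrage exists.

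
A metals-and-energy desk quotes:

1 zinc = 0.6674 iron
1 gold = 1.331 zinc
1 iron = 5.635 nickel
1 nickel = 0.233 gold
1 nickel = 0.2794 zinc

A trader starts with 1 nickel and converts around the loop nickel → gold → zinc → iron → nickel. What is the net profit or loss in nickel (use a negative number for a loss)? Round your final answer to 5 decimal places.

1 nickel × 0.233 = 0.233 gold
0.233 gold × 1.331 = 0.310123 zinc
0.310123 zinc × 0.6674 = 0.2069760902 iron
0.2069760902 iron × 5.635 = 1.166310268277 nickel
Net change: 1.166310268277 − 1 = 0.166310268277 nickel

0.16631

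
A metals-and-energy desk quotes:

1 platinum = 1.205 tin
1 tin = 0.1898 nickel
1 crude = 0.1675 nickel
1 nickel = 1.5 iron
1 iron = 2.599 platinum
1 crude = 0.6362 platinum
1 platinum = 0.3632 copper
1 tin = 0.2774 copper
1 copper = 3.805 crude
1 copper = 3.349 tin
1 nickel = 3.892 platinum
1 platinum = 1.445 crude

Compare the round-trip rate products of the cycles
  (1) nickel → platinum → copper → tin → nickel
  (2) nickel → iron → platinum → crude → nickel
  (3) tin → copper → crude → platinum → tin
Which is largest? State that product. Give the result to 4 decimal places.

0.9436

(1) 3.892 × 0.3632 × 3.349 × 0.1898 = 0.89852
(2) 1.5 × 2.599 × 1.445 × 0.1675 = 0.94358
(3) 0.2774 × 3.805 × 0.6362 × 1.205 = 0.80917
Highest is cycle (2) at 0.9436 (≤1, no arbitrage).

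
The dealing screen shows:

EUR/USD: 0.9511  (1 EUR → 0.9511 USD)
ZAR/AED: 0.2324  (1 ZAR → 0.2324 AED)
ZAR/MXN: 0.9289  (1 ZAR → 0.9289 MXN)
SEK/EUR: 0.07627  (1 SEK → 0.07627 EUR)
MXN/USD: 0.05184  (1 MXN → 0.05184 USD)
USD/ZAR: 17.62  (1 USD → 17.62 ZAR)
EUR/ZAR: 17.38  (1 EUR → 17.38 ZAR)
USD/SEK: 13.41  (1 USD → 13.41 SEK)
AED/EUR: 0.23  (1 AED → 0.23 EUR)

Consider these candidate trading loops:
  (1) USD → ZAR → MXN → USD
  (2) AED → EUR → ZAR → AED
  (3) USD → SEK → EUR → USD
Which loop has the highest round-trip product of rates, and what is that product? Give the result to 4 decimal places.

0.9728

(1) 17.62 × 0.9289 × 0.05184 = 0.84848
(2) 0.23 × 17.38 × 0.2324 = 0.92900
(3) 13.41 × 0.07627 × 0.9511 = 0.97277
Highest is cycle (3) at 0.9728 (≤1, no arbitrage).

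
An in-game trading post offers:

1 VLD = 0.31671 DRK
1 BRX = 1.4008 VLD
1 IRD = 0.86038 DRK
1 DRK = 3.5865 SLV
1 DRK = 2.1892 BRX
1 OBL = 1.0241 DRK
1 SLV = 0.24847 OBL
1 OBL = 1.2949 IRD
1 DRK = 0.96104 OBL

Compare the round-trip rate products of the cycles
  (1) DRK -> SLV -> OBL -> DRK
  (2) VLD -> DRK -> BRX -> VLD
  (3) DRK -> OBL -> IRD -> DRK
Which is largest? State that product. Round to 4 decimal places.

1.0707

(1) 3.5865 × 0.24847 × 1.0241 = 0.91261
(2) 0.31671 × 2.1892 × 1.4008 = 0.97123
(3) 0.96104 × 1.2949 × 0.86038 = 1.07070
Highest is cycle (3) at 1.0707 (>1, arbitrage).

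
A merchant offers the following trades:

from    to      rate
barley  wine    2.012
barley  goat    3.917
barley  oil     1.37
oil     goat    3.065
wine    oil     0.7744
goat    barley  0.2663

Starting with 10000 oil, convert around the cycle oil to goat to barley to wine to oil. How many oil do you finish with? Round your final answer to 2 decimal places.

10000 oil × 3.065 = 30650 goat
30650 goat × 0.2663 = 8162.095 barley
8162.095 barley × 2.012 = 16422.13514 wine
16422.13514 wine × 0.7744 = 12717.301452416 oil

12717.30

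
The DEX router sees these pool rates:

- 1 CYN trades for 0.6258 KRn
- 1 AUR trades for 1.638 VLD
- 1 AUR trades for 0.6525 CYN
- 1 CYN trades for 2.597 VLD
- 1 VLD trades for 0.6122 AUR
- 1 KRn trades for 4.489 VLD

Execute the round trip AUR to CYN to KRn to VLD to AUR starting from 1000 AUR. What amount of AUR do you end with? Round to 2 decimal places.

1122.17

1000 AUR × 0.6525 = 652.5 CYN
652.5 CYN × 0.6258 = 408.3345 KRn
408.3345 KRn × 4.489 = 1833.0135705 VLD
1833.0135705 VLD × 0.6122 = 1122.1709078601 AUR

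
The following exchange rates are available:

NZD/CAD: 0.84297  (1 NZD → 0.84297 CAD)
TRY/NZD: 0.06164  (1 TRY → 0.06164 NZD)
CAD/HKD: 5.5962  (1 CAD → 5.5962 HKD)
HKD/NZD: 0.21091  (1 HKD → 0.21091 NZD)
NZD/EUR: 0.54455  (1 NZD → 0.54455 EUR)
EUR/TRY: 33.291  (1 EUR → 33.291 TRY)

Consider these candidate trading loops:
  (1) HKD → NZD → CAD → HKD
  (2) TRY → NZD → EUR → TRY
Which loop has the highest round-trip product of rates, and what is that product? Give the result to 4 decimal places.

1.1174

(1) 0.21091 × 0.84297 × 5.5962 = 0.99495
(2) 0.06164 × 0.54455 × 33.291 = 1.11745
Highest is cycle (2) at 1.1174 (>1, arbitrage).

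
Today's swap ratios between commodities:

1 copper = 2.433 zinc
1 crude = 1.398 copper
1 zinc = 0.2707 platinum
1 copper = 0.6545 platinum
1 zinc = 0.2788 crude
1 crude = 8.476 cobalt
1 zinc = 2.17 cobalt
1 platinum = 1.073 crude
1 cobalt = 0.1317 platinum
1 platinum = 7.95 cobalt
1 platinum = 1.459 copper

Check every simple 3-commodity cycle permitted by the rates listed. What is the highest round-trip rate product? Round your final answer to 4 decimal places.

cobalt→platinum→crude→cobalt: 0.1317 × 1.073 × 8.476 = 1.19778
platinum→crude→copper→platinum: 1.073 × 1.398 × 0.6545 = 0.98179
platinum→copper→zinc→platinum: 1.459 × 2.433 × 0.2707 = 0.96092
zinc→crude→copper→zinc: 0.2788 × 1.398 × 2.433 = 0.94829
Maximum is cobalt→platinum→crude→cobalt at 1.1978; arbitrage exists.

1.1978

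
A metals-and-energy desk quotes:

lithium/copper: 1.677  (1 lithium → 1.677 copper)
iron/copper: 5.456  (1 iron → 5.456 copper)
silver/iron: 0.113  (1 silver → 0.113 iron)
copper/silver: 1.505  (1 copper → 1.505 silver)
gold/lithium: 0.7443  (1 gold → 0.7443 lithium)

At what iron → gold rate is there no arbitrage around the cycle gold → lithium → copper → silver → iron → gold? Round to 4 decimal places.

Known legs of the cycle: 0.7443 × 1.677 × 1.505 × 0.113 = 0.2122736194215
For no arbitrage the full-cycle product must be 1, so the missing rate is 1 / 0.2122736194215 ≈ 4.710901.

4.7109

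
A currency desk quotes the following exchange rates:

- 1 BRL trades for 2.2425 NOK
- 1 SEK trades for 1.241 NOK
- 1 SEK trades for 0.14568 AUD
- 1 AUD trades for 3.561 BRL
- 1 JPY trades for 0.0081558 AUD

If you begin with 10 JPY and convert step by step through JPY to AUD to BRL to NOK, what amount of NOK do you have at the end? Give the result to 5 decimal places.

10 JPY × 0.0081558 = 0.081558 AUD
0.081558 AUD × 3.561 = 0.290428038 BRL
0.290428038 BRL × 2.2425 = 0.651284875215 NOK

0.65128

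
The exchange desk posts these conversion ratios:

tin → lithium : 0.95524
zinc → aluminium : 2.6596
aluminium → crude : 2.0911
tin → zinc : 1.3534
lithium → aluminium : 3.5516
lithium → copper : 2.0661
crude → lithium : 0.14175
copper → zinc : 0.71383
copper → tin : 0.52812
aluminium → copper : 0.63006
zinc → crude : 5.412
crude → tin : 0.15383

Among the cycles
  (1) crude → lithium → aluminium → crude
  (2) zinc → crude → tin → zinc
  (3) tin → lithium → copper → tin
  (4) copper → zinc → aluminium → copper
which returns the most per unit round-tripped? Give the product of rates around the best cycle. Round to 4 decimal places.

1.1962

(1) 0.14175 × 3.5516 × 2.0911 = 1.05274
(2) 5.412 × 0.15383 × 1.3534 = 1.12674
(3) 0.95524 × 2.0661 × 0.52812 = 1.04231
(4) 0.71383 × 2.6596 × 0.63006 = 1.19617
Highest is cycle (4) at 1.1962 (>1, arbitrage).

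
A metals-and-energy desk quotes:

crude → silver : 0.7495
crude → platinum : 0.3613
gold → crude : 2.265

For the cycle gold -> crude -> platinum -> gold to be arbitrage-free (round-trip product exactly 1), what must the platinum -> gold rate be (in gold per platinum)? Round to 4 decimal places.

1.2220

Known legs of the cycle: 2.265 × 0.3613 = 0.8183445
For no arbitrage the full-cycle product must be 1, so the missing rate is 1 / 0.8183445 ≈ 1.221979.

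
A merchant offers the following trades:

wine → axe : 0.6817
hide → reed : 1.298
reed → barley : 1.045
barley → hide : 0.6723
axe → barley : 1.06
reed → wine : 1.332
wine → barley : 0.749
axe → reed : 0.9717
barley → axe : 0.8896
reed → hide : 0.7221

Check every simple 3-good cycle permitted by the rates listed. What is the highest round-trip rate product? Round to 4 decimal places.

0.9119

barley→hide→reed→barley: 0.6723 × 1.298 × 1.045 = 0.91191
axe→reed→barley→axe: 0.9717 × 1.045 × 0.8896 = 0.90332
wine→axe→reed→wine: 0.6817 × 0.9717 × 1.332 = 0.88233
Maximum is barley→hide→reed→barley at 0.9119; no arbitrage — every cycle loses value.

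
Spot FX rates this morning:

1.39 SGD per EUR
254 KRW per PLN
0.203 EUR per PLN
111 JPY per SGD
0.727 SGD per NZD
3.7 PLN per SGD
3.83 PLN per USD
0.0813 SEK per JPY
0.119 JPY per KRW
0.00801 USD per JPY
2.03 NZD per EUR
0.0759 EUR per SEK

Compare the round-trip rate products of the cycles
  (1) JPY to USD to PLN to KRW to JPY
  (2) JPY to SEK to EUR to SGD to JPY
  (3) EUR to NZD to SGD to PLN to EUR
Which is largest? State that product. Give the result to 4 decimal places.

(1) 0.00801 × 3.83 × 254 × 0.119 = 0.92728
(2) 0.0813 × 0.0759 × 1.39 × 111 = 0.95207
(3) 2.03 × 0.727 × 3.7 × 0.203 = 1.10848
Highest is cycle (3) at 1.1085 (>1, arbitrage).

1.1085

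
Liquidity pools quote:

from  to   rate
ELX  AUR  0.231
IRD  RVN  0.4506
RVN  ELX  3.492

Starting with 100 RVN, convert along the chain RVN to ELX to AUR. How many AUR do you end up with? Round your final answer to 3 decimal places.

100 RVN × 3.492 = 349.2 ELX
349.2 ELX × 0.231 = 80.6652 AUR

80.665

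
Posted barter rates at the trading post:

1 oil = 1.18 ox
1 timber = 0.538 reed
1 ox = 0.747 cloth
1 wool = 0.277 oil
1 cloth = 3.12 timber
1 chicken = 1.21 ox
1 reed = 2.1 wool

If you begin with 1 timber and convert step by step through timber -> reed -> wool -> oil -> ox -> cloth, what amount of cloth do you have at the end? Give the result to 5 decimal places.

1 timber × 0.538 = 0.538 reed
0.538 reed × 2.1 = 1.1298 wool
1.1298 wool × 0.277 = 0.3129546 oil
0.3129546 oil × 1.18 = 0.369286428 ox
0.369286428 ox × 0.747 = 0.275856961716 cloth

0.27586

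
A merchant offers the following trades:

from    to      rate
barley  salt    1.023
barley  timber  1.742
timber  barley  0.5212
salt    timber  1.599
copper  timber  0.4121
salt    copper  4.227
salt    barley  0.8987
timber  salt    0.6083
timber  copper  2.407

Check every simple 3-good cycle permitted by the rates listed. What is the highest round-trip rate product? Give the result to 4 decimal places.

copper→timber→salt→copper: 0.4121 × 0.6083 × 4.227 = 1.05963
barley→timber→salt→barley: 1.742 × 0.6083 × 0.8987 = 0.95232
barley→salt→timber→barley: 1.023 × 1.599 × 0.5212 = 0.85257
Maximum is copper→timber→salt→copper at 1.0596; arbitrage exists.

1.0596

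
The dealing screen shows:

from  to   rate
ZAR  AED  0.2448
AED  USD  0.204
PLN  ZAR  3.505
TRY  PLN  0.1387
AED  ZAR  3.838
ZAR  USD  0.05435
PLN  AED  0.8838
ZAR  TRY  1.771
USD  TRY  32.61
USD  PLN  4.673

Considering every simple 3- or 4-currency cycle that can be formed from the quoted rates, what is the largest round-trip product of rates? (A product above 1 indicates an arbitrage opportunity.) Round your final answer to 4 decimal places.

ZAR→USD→PLN→ZAR: 0.05435 × 4.673 × 3.505 = 0.89019
TRY→PLN→ZAR→USD→TRY: 0.1387 × 3.505 × 0.05435 × 32.61 = 0.86162
AED→ZAR→USD→PLN→AED: 3.838 × 0.05435 × 4.673 × 0.8838 = 0.86150
TRY→PLN→ZAR→TRY: 0.1387 × 3.505 × 1.771 = 0.86096
AED→USD→PLN→AED: 0.204 × 4.673 × 0.8838 = 0.84252
TRY→PLN→AED→ZAR→TRY: 0.1387 × 0.8838 × 3.838 × 1.771 = 0.83321
AED→USD→PLN→ZAR→AED: 0.204 × 4.673 × 3.505 × 0.2448 = 0.81795
TRY→PLN→AED→USD→TRY: 0.1387 × 0.8838 × 0.204 × 32.61 = 0.81548
Maximum is ZAR→USD→PLN→ZAR at 0.8902; no arbitrage — every cycle loses value.

0.8902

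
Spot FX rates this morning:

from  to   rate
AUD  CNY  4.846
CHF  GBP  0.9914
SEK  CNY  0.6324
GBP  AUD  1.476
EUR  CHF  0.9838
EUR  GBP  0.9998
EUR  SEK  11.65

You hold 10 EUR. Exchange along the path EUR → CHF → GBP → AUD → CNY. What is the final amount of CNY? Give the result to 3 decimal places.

69.763

10 EUR × 0.9838 = 9.838 CHF
9.838 CHF × 0.9914 = 9.7533932 GBP
9.7533932 GBP × 1.476 = 14.3960083632 AUD
14.3960083632 AUD × 4.846 = 69.7630565280672 CNY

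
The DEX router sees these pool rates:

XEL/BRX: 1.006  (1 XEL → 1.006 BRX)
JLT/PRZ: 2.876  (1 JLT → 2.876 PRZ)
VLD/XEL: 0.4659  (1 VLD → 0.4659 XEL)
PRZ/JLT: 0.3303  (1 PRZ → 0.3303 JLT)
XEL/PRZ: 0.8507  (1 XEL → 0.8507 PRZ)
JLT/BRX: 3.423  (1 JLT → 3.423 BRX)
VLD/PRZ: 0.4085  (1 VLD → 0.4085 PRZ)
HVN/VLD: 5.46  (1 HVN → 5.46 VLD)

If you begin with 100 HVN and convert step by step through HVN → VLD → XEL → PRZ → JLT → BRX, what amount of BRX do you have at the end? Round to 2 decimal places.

100 HVN × 5.46 = 546 VLD
546 VLD × 0.4659 = 254.3814 XEL
254.3814 XEL × 0.8507 = 216.40225698 PRZ
216.40225698 PRZ × 0.3303 = 71.477665480494 JLT
71.477665480494 JLT × 3.423 = 244.668048939730962 BRX

244.67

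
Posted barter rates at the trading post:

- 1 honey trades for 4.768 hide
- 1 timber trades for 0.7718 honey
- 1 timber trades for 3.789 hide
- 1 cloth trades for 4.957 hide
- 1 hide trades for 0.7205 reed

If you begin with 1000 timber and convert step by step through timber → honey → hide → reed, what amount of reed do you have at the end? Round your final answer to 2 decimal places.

1000 timber × 0.7718 = 771.8 honey
771.8 honey × 4.768 = 3679.9424 hide
3679.9424 hide × 0.7205 = 2651.3984992 reed

2651.40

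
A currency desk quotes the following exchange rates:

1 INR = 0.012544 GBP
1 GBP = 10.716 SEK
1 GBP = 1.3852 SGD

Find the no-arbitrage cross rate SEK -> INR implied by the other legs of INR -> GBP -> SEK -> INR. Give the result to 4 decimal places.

Known legs of the cycle: 0.012544 × 10.716 = 0.134421504
For no arbitrage the full-cycle product must be 1, so the missing rate is 1 / 0.134421504 ≈ 7.439286.

7.4393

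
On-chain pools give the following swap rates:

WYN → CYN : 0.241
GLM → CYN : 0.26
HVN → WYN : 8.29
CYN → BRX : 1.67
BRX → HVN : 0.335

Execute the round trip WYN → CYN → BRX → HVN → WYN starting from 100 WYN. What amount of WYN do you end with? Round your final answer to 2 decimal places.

111.77

100 WYN × 0.241 = 24.1 CYN
24.1 CYN × 1.67 = 40.247 BRX
40.247 BRX × 0.335 = 13.482745 HVN
13.482745 HVN × 8.29 = 111.77195605 WYN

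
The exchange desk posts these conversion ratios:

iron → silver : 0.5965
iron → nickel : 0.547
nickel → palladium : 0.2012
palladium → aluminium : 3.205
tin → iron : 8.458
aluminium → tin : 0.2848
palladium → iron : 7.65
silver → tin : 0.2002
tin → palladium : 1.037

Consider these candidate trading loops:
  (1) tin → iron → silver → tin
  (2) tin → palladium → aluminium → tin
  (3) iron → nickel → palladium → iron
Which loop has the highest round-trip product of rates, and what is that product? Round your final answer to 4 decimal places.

(1) 8.458 × 0.5965 × 0.2002 = 1.01005
(2) 1.037 × 3.205 × 0.2848 = 0.94656
(3) 0.547 × 0.2012 × 7.65 = 0.84193
Highest is cycle (1) at 1.0100 (>1, arbitrage).

1.0100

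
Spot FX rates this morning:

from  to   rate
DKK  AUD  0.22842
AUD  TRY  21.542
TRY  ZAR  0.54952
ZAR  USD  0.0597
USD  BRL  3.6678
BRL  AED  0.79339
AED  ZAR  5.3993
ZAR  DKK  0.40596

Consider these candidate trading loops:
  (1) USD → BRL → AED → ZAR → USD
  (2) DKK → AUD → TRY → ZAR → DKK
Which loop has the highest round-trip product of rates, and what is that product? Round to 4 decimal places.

(1) 3.6678 × 0.79339 × 5.3993 × 0.0597 = 0.93800
(2) 0.22842 × 21.542 × 0.54952 × 0.40596 = 1.09771
Highest is cycle (2) at 1.0977 (>1, arbitrage).

1.0977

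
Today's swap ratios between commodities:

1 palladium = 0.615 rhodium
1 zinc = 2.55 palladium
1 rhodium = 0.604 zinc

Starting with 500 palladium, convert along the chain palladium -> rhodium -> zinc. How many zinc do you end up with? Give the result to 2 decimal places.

500 palladium × 0.615 = 307.5 rhodium
307.5 rhodium × 0.604 = 185.73 zinc

185.73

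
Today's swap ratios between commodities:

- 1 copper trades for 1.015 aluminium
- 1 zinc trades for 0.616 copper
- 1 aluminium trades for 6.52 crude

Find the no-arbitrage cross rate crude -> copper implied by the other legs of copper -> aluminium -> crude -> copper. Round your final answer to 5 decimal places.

Known legs of the cycle: 1.015 × 6.52 = 6.6178
For no arbitrage the full-cycle product must be 1, so the missing rate is 1 / 6.6178 ≈ 0.1511076.

0.15111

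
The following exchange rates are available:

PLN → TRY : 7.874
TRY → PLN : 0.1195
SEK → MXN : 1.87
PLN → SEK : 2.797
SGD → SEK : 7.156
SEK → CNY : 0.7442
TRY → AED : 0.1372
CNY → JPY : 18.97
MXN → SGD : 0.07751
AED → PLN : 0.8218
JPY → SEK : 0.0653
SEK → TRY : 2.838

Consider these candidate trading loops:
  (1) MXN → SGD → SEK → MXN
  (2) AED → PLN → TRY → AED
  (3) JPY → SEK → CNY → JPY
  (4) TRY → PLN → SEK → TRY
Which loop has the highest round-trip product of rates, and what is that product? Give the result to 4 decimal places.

(1) 0.07751 × 7.156 × 1.87 = 1.03722
(2) 0.8218 × 7.874 × 0.1372 = 0.88780
(3) 0.0653 × 0.7442 × 18.97 = 0.92187
(4) 0.1195 × 2.797 × 2.838 = 0.94858
Highest is cycle (1) at 1.0372 (>1, arbitrage).

1.0372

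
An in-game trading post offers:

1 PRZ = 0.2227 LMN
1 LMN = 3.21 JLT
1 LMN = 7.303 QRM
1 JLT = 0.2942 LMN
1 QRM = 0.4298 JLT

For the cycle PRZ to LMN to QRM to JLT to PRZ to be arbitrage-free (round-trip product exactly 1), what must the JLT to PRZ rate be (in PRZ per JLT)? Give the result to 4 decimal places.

Known legs of the cycle: 0.2227 × 7.303 × 0.4298 = 0.69901730738
For no arbitrage the full-cycle product must be 1, so the missing rate is 1 / 0.69901730738 ≈ 1.430580.

1.4306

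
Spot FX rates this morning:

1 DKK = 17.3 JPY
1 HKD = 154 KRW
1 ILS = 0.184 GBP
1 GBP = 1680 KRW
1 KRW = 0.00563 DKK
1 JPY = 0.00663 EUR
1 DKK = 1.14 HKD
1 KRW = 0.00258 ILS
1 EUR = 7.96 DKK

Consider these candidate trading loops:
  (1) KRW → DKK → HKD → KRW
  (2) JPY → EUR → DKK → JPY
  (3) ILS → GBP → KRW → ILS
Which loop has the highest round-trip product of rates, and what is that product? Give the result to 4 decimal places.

0.9884

(1) 0.00563 × 1.14 × 154 = 0.98840
(2) 0.00663 × 7.96 × 17.3 = 0.91300
(3) 0.184 × 1680 × 0.00258 = 0.79753
Highest is cycle (1) at 0.9884 (≤1, no arbitrage).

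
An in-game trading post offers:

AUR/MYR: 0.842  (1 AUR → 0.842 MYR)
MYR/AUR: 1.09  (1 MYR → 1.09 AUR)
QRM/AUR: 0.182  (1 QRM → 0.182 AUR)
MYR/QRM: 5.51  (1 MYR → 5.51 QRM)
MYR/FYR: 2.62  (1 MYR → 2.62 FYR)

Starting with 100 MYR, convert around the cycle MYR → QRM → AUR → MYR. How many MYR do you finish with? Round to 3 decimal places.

84.437

100 MYR × 5.51 = 551 QRM
551 QRM × 0.182 = 100.282 AUR
100.282 AUR × 0.842 = 84.437444 MYR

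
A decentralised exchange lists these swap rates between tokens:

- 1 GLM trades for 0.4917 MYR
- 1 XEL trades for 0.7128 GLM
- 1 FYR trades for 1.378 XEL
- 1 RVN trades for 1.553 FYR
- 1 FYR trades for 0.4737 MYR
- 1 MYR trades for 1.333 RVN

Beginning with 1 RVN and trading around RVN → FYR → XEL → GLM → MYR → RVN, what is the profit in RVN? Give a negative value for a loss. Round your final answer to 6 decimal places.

-0.000187

1 RVN × 1.553 = 1.553 FYR
1.553 FYR × 1.378 = 2.140034 XEL
2.140034 XEL × 0.7128 = 1.5254162352 GLM
1.5254162352 GLM × 0.4917 = 0.75004716284784 MYR
0.75004716284784 MYR × 1.333 = 0.99981286807617072 RVN
Net change: 0.99981286807617072 − 1 = -0.00018713192382928 RVN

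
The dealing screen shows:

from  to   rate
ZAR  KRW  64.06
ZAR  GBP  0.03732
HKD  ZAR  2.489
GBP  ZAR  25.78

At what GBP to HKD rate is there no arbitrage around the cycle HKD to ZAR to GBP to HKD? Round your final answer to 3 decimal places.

Known legs of the cycle: 2.489 × 0.03732 = 0.09288948
For no arbitrage the full-cycle product must be 1, so the missing rate is 1 / 0.09288948 ≈ 10.76548.

10.765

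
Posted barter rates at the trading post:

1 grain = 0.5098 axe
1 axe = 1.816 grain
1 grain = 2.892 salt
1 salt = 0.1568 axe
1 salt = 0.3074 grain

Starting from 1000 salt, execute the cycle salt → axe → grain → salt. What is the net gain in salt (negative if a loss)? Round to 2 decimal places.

1000 salt × 0.1568 = 156.8 axe
156.8 axe × 1.816 = 284.7488 grain
284.7488 grain × 2.892 = 823.4935296 salt
Net change: 823.4935296 − 1000 = -176.5064704 salt

-176.51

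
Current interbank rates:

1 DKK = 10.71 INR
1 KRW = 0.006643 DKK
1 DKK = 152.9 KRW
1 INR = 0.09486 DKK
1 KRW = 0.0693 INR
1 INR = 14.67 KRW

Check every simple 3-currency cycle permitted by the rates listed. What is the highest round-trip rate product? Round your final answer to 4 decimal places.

1.0437

KRW→DKK→INR→KRW: 0.006643 × 10.71 × 14.67 = 1.04372
KRW→INR→DKK→KRW: 0.0693 × 0.09486 × 152.9 = 1.00513
Maximum is KRW→DKK→INR→KRW at 1.0437; arbitrage exists.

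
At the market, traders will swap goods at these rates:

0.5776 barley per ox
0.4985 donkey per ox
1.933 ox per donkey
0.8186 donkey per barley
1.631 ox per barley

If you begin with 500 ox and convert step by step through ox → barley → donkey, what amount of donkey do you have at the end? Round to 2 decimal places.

500 ox × 0.5776 = 288.8 barley
288.8 barley × 0.8186 = 236.41168 donkey

236.41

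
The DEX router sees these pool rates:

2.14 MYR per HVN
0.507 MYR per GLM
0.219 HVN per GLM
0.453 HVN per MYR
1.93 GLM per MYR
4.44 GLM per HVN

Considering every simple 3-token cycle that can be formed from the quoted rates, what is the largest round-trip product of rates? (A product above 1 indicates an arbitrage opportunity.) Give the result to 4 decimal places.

1.0197

GLM→MYR→HVN→GLM: 0.507 × 0.453 × 4.44 = 1.01974
GLM→HVN→MYR→GLM: 0.219 × 2.14 × 1.93 = 0.90451
Maximum is GLM→MYR→HVN→GLM at 1.0197; arbitrage exists.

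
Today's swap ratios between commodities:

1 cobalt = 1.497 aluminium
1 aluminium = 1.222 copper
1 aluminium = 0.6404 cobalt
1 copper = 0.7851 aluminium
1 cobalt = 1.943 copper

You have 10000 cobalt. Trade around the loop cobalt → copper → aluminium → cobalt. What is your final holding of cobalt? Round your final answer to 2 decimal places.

10000 cobalt × 1.943 = 19430 copper
19430 copper × 0.7851 = 15254.493 aluminium
15254.493 aluminium × 0.6404 = 9768.9773172 cobalt

9768.98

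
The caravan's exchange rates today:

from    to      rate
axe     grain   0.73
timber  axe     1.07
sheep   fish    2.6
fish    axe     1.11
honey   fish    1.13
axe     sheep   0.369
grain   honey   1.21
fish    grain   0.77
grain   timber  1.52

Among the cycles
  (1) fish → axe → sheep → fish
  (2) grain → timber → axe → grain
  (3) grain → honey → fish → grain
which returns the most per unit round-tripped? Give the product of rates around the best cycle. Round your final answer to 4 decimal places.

(1) 1.11 × 0.369 × 2.6 = 1.06493
(2) 1.52 × 1.07 × 0.73 = 1.18727
(3) 1.21 × 1.13 × 0.77 = 1.05282
Highest is cycle (2) at 1.1873 (>1, arbitrage).

1.1873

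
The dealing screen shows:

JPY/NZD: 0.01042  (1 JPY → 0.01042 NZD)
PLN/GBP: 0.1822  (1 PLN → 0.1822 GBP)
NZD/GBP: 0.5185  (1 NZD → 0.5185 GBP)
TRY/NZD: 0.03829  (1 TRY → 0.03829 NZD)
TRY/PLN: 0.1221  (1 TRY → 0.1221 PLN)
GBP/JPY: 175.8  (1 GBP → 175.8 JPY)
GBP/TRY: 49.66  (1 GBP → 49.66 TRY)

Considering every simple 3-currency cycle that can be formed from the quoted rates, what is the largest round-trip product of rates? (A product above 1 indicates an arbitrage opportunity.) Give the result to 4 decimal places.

PLN→GBP→TRY→PLN: 0.1822 × 49.66 × 0.1221 = 1.10477
TRY→NZD→GBP→TRY: 0.03829 × 0.5185 × 49.66 = 0.98592
GBP→JPY→NZD→GBP: 175.8 × 0.01042 × 0.5185 = 0.94981
Maximum is PLN→GBP→TRY→PLN at 1.1048; arbitrage exists.

1.1048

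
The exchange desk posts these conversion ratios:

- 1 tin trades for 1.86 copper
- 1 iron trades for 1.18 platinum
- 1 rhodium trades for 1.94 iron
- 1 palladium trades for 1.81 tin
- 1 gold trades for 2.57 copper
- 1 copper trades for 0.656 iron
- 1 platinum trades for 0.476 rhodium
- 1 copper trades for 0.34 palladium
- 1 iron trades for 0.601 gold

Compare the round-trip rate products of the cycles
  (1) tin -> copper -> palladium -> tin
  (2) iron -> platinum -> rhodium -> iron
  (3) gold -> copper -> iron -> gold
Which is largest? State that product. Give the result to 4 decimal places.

(1) 1.86 × 0.34 × 1.81 = 1.14464
(2) 1.18 × 0.476 × 1.94 = 1.08966
(3) 2.57 × 0.656 × 0.601 = 1.01324
Highest is cycle (1) at 1.1446 (>1, arbitrage).

1.1446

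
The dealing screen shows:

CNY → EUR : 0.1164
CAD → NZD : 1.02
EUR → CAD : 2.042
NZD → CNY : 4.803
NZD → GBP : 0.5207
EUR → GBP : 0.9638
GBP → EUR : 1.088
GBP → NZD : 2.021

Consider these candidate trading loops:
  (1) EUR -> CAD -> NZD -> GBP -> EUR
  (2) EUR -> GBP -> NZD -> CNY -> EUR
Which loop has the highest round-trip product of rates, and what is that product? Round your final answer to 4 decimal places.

1.1800

(1) 2.042 × 1.02 × 0.5207 × 1.088 = 1.17997
(2) 0.9638 × 2.021 × 4.803 × 0.1164 = 1.08898
Highest is cycle (1) at 1.1800 (>1, arbitrage).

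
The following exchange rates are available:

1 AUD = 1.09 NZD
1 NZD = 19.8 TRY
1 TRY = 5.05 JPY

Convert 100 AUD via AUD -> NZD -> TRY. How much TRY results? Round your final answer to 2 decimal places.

100 AUD × 1.09 = 109 NZD
109 NZD × 19.8 = 2158.2 TRY

2158.20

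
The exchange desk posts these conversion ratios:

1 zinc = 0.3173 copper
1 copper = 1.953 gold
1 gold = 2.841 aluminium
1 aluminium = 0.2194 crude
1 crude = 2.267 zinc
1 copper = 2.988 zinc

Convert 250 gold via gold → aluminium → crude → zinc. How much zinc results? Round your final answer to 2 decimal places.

250 gold × 2.841 = 710.25 aluminium
710.25 aluminium × 0.2194 = 155.82885 crude
155.82885 crude × 2.267 = 353.26400295 zinc

353.26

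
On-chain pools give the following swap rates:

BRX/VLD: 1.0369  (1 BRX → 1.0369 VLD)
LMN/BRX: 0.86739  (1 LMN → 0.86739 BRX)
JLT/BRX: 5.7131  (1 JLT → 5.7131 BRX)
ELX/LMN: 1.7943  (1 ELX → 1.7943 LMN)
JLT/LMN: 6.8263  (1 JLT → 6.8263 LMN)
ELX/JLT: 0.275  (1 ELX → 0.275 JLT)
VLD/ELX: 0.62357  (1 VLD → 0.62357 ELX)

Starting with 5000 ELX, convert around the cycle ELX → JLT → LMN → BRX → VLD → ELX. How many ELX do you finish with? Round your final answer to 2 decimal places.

5000 ELX × 0.275 = 1375 JLT
1375 JLT × 6.8263 = 9386.1625 LMN
9386.1625 LMN × 0.86739 = 8141.463490875 BRX
8141.463490875 BRX × 1.0369 = 8441.8834936882875 VLD
8441.8834936882875 VLD × 0.62357 = 5264.105290159205436375 ELX

5264.11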